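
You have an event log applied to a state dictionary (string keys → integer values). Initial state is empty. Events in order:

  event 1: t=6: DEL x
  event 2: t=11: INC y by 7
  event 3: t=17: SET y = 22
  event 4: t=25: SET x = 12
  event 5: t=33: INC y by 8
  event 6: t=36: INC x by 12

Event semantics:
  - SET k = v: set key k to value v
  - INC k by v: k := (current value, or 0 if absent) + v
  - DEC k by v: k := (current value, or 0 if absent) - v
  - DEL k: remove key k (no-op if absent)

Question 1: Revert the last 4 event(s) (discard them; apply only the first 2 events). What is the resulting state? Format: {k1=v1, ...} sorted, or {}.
Answer: {y=7}

Derivation:
Keep first 2 events (discard last 4):
  after event 1 (t=6: DEL x): {}
  after event 2 (t=11: INC y by 7): {y=7}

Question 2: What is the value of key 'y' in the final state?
Track key 'y' through all 6 events:
  event 1 (t=6: DEL x): y unchanged
  event 2 (t=11: INC y by 7): y (absent) -> 7
  event 3 (t=17: SET y = 22): y 7 -> 22
  event 4 (t=25: SET x = 12): y unchanged
  event 5 (t=33: INC y by 8): y 22 -> 30
  event 6 (t=36: INC x by 12): y unchanged
Final: y = 30

Answer: 30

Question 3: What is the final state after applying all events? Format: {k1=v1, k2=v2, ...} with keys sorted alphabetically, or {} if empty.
  after event 1 (t=6: DEL x): {}
  after event 2 (t=11: INC y by 7): {y=7}
  after event 3 (t=17: SET y = 22): {y=22}
  after event 4 (t=25: SET x = 12): {x=12, y=22}
  after event 5 (t=33: INC y by 8): {x=12, y=30}
  after event 6 (t=36: INC x by 12): {x=24, y=30}

Answer: {x=24, y=30}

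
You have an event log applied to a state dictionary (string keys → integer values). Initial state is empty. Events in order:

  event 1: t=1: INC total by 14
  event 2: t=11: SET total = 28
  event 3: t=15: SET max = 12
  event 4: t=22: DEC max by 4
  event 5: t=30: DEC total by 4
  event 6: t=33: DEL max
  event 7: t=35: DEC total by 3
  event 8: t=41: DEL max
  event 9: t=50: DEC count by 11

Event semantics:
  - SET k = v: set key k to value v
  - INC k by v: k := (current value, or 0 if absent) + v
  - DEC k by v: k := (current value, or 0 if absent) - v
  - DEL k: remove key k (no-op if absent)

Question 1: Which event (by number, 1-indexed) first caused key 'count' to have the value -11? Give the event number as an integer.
Answer: 9

Derivation:
Looking for first event where count becomes -11:
  event 9: count (absent) -> -11  <-- first match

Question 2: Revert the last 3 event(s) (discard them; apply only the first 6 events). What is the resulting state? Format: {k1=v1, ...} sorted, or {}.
Keep first 6 events (discard last 3):
  after event 1 (t=1: INC total by 14): {total=14}
  after event 2 (t=11: SET total = 28): {total=28}
  after event 3 (t=15: SET max = 12): {max=12, total=28}
  after event 4 (t=22: DEC max by 4): {max=8, total=28}
  after event 5 (t=30: DEC total by 4): {max=8, total=24}
  after event 6 (t=33: DEL max): {total=24}

Answer: {total=24}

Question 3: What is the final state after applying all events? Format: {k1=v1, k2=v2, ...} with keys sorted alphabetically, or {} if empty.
  after event 1 (t=1: INC total by 14): {total=14}
  after event 2 (t=11: SET total = 28): {total=28}
  after event 3 (t=15: SET max = 12): {max=12, total=28}
  after event 4 (t=22: DEC max by 4): {max=8, total=28}
  after event 5 (t=30: DEC total by 4): {max=8, total=24}
  after event 6 (t=33: DEL max): {total=24}
  after event 7 (t=35: DEC total by 3): {total=21}
  after event 8 (t=41: DEL max): {total=21}
  after event 9 (t=50: DEC count by 11): {count=-11, total=21}

Answer: {count=-11, total=21}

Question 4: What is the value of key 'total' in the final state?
Answer: 21

Derivation:
Track key 'total' through all 9 events:
  event 1 (t=1: INC total by 14): total (absent) -> 14
  event 2 (t=11: SET total = 28): total 14 -> 28
  event 3 (t=15: SET max = 12): total unchanged
  event 4 (t=22: DEC max by 4): total unchanged
  event 5 (t=30: DEC total by 4): total 28 -> 24
  event 6 (t=33: DEL max): total unchanged
  event 7 (t=35: DEC total by 3): total 24 -> 21
  event 8 (t=41: DEL max): total unchanged
  event 9 (t=50: DEC count by 11): total unchanged
Final: total = 21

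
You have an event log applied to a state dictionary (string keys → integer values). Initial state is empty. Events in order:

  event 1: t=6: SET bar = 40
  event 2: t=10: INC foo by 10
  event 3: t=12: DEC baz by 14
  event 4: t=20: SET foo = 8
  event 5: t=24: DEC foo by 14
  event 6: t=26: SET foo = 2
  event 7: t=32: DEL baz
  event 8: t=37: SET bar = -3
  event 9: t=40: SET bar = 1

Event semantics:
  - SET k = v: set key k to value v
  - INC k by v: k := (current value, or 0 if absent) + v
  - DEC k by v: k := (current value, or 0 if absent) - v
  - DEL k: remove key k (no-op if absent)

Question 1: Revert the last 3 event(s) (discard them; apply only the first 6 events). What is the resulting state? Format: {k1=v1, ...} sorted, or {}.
Answer: {bar=40, baz=-14, foo=2}

Derivation:
Keep first 6 events (discard last 3):
  after event 1 (t=6: SET bar = 40): {bar=40}
  after event 2 (t=10: INC foo by 10): {bar=40, foo=10}
  after event 3 (t=12: DEC baz by 14): {bar=40, baz=-14, foo=10}
  after event 4 (t=20: SET foo = 8): {bar=40, baz=-14, foo=8}
  after event 5 (t=24: DEC foo by 14): {bar=40, baz=-14, foo=-6}
  after event 6 (t=26: SET foo = 2): {bar=40, baz=-14, foo=2}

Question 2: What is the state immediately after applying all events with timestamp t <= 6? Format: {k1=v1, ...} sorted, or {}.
Answer: {bar=40}

Derivation:
Apply events with t <= 6 (1 events):
  after event 1 (t=6: SET bar = 40): {bar=40}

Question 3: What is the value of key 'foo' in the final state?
Answer: 2

Derivation:
Track key 'foo' through all 9 events:
  event 1 (t=6: SET bar = 40): foo unchanged
  event 2 (t=10: INC foo by 10): foo (absent) -> 10
  event 3 (t=12: DEC baz by 14): foo unchanged
  event 4 (t=20: SET foo = 8): foo 10 -> 8
  event 5 (t=24: DEC foo by 14): foo 8 -> -6
  event 6 (t=26: SET foo = 2): foo -6 -> 2
  event 7 (t=32: DEL baz): foo unchanged
  event 8 (t=37: SET bar = -3): foo unchanged
  event 9 (t=40: SET bar = 1): foo unchanged
Final: foo = 2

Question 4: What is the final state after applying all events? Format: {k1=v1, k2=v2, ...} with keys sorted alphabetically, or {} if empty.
  after event 1 (t=6: SET bar = 40): {bar=40}
  after event 2 (t=10: INC foo by 10): {bar=40, foo=10}
  after event 3 (t=12: DEC baz by 14): {bar=40, baz=-14, foo=10}
  after event 4 (t=20: SET foo = 8): {bar=40, baz=-14, foo=8}
  after event 5 (t=24: DEC foo by 14): {bar=40, baz=-14, foo=-6}
  after event 6 (t=26: SET foo = 2): {bar=40, baz=-14, foo=2}
  after event 7 (t=32: DEL baz): {bar=40, foo=2}
  after event 8 (t=37: SET bar = -3): {bar=-3, foo=2}
  after event 9 (t=40: SET bar = 1): {bar=1, foo=2}

Answer: {bar=1, foo=2}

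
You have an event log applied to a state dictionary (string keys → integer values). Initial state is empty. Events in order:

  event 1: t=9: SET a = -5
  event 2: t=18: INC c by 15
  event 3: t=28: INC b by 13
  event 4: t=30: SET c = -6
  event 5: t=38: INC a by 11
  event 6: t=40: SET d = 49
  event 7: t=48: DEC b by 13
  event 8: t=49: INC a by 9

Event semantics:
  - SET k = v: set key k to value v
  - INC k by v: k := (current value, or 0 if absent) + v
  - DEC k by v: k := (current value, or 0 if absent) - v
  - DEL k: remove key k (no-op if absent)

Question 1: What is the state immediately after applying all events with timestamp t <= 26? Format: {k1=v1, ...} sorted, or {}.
Apply events with t <= 26 (2 events):
  after event 1 (t=9: SET a = -5): {a=-5}
  after event 2 (t=18: INC c by 15): {a=-5, c=15}

Answer: {a=-5, c=15}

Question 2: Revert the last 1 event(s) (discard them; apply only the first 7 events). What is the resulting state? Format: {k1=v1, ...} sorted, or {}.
Keep first 7 events (discard last 1):
  after event 1 (t=9: SET a = -5): {a=-5}
  after event 2 (t=18: INC c by 15): {a=-5, c=15}
  after event 3 (t=28: INC b by 13): {a=-5, b=13, c=15}
  after event 4 (t=30: SET c = -6): {a=-5, b=13, c=-6}
  after event 5 (t=38: INC a by 11): {a=6, b=13, c=-6}
  after event 6 (t=40: SET d = 49): {a=6, b=13, c=-6, d=49}
  after event 7 (t=48: DEC b by 13): {a=6, b=0, c=-6, d=49}

Answer: {a=6, b=0, c=-6, d=49}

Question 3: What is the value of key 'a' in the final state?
Track key 'a' through all 8 events:
  event 1 (t=9: SET a = -5): a (absent) -> -5
  event 2 (t=18: INC c by 15): a unchanged
  event 3 (t=28: INC b by 13): a unchanged
  event 4 (t=30: SET c = -6): a unchanged
  event 5 (t=38: INC a by 11): a -5 -> 6
  event 6 (t=40: SET d = 49): a unchanged
  event 7 (t=48: DEC b by 13): a unchanged
  event 8 (t=49: INC a by 9): a 6 -> 15
Final: a = 15

Answer: 15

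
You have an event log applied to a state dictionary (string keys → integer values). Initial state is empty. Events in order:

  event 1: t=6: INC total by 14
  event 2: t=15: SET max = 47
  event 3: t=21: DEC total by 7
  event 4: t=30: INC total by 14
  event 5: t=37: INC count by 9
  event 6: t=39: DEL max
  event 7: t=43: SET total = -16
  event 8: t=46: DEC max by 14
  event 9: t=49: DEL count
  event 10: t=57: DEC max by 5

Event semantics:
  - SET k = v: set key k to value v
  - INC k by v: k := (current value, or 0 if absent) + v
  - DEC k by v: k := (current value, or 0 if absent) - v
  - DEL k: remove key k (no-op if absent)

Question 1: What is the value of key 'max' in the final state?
Answer: -19

Derivation:
Track key 'max' through all 10 events:
  event 1 (t=6: INC total by 14): max unchanged
  event 2 (t=15: SET max = 47): max (absent) -> 47
  event 3 (t=21: DEC total by 7): max unchanged
  event 4 (t=30: INC total by 14): max unchanged
  event 5 (t=37: INC count by 9): max unchanged
  event 6 (t=39: DEL max): max 47 -> (absent)
  event 7 (t=43: SET total = -16): max unchanged
  event 8 (t=46: DEC max by 14): max (absent) -> -14
  event 9 (t=49: DEL count): max unchanged
  event 10 (t=57: DEC max by 5): max -14 -> -19
Final: max = -19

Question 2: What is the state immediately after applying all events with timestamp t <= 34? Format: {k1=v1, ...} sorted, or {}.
Answer: {max=47, total=21}

Derivation:
Apply events with t <= 34 (4 events):
  after event 1 (t=6: INC total by 14): {total=14}
  after event 2 (t=15: SET max = 47): {max=47, total=14}
  after event 3 (t=21: DEC total by 7): {max=47, total=7}
  after event 4 (t=30: INC total by 14): {max=47, total=21}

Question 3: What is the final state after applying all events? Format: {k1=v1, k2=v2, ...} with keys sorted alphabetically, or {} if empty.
Answer: {max=-19, total=-16}

Derivation:
  after event 1 (t=6: INC total by 14): {total=14}
  after event 2 (t=15: SET max = 47): {max=47, total=14}
  after event 3 (t=21: DEC total by 7): {max=47, total=7}
  after event 4 (t=30: INC total by 14): {max=47, total=21}
  after event 5 (t=37: INC count by 9): {count=9, max=47, total=21}
  after event 6 (t=39: DEL max): {count=9, total=21}
  after event 7 (t=43: SET total = -16): {count=9, total=-16}
  after event 8 (t=46: DEC max by 14): {count=9, max=-14, total=-16}
  after event 9 (t=49: DEL count): {max=-14, total=-16}
  after event 10 (t=57: DEC max by 5): {max=-19, total=-16}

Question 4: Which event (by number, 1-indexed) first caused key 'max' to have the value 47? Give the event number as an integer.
Looking for first event where max becomes 47:
  event 2: max (absent) -> 47  <-- first match

Answer: 2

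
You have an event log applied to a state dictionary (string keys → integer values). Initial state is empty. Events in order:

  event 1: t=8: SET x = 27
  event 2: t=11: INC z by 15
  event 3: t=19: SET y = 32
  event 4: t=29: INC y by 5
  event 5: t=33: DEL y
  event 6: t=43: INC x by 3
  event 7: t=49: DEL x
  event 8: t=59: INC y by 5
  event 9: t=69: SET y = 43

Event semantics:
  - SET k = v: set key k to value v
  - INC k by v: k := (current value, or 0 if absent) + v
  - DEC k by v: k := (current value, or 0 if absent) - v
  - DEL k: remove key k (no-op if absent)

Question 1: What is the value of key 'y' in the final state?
Track key 'y' through all 9 events:
  event 1 (t=8: SET x = 27): y unchanged
  event 2 (t=11: INC z by 15): y unchanged
  event 3 (t=19: SET y = 32): y (absent) -> 32
  event 4 (t=29: INC y by 5): y 32 -> 37
  event 5 (t=33: DEL y): y 37 -> (absent)
  event 6 (t=43: INC x by 3): y unchanged
  event 7 (t=49: DEL x): y unchanged
  event 8 (t=59: INC y by 5): y (absent) -> 5
  event 9 (t=69: SET y = 43): y 5 -> 43
Final: y = 43

Answer: 43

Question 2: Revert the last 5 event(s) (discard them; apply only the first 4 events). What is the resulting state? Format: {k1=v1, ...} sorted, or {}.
Answer: {x=27, y=37, z=15}

Derivation:
Keep first 4 events (discard last 5):
  after event 1 (t=8: SET x = 27): {x=27}
  after event 2 (t=11: INC z by 15): {x=27, z=15}
  after event 3 (t=19: SET y = 32): {x=27, y=32, z=15}
  after event 4 (t=29: INC y by 5): {x=27, y=37, z=15}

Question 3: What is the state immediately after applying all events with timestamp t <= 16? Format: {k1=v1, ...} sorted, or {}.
Answer: {x=27, z=15}

Derivation:
Apply events with t <= 16 (2 events):
  after event 1 (t=8: SET x = 27): {x=27}
  after event 2 (t=11: INC z by 15): {x=27, z=15}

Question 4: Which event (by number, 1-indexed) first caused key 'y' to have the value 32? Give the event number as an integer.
Answer: 3

Derivation:
Looking for first event where y becomes 32:
  event 3: y (absent) -> 32  <-- first match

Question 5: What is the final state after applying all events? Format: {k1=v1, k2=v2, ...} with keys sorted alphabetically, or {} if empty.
Answer: {y=43, z=15}

Derivation:
  after event 1 (t=8: SET x = 27): {x=27}
  after event 2 (t=11: INC z by 15): {x=27, z=15}
  after event 3 (t=19: SET y = 32): {x=27, y=32, z=15}
  after event 4 (t=29: INC y by 5): {x=27, y=37, z=15}
  after event 5 (t=33: DEL y): {x=27, z=15}
  after event 6 (t=43: INC x by 3): {x=30, z=15}
  after event 7 (t=49: DEL x): {z=15}
  after event 8 (t=59: INC y by 5): {y=5, z=15}
  after event 9 (t=69: SET y = 43): {y=43, z=15}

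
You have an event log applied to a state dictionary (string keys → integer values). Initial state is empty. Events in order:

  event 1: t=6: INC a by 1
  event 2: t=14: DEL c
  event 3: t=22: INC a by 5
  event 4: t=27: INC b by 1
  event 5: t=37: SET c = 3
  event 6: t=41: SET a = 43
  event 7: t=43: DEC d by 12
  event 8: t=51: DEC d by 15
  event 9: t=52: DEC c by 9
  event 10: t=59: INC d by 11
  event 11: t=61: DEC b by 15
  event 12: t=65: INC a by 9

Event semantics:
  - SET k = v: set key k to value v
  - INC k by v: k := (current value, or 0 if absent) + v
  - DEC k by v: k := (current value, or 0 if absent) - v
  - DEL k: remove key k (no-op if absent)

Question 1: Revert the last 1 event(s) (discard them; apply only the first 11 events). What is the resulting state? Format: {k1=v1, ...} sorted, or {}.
Answer: {a=43, b=-14, c=-6, d=-16}

Derivation:
Keep first 11 events (discard last 1):
  after event 1 (t=6: INC a by 1): {a=1}
  after event 2 (t=14: DEL c): {a=1}
  after event 3 (t=22: INC a by 5): {a=6}
  after event 4 (t=27: INC b by 1): {a=6, b=1}
  after event 5 (t=37: SET c = 3): {a=6, b=1, c=3}
  after event 6 (t=41: SET a = 43): {a=43, b=1, c=3}
  after event 7 (t=43: DEC d by 12): {a=43, b=1, c=3, d=-12}
  after event 8 (t=51: DEC d by 15): {a=43, b=1, c=3, d=-27}
  after event 9 (t=52: DEC c by 9): {a=43, b=1, c=-6, d=-27}
  after event 10 (t=59: INC d by 11): {a=43, b=1, c=-6, d=-16}
  after event 11 (t=61: DEC b by 15): {a=43, b=-14, c=-6, d=-16}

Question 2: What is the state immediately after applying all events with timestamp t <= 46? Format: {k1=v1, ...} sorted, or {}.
Answer: {a=43, b=1, c=3, d=-12}

Derivation:
Apply events with t <= 46 (7 events):
  after event 1 (t=6: INC a by 1): {a=1}
  after event 2 (t=14: DEL c): {a=1}
  after event 3 (t=22: INC a by 5): {a=6}
  after event 4 (t=27: INC b by 1): {a=6, b=1}
  after event 5 (t=37: SET c = 3): {a=6, b=1, c=3}
  after event 6 (t=41: SET a = 43): {a=43, b=1, c=3}
  after event 7 (t=43: DEC d by 12): {a=43, b=1, c=3, d=-12}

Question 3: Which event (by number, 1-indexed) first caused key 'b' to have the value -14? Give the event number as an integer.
Looking for first event where b becomes -14:
  event 4: b = 1
  event 5: b = 1
  event 6: b = 1
  event 7: b = 1
  event 8: b = 1
  event 9: b = 1
  event 10: b = 1
  event 11: b 1 -> -14  <-- first match

Answer: 11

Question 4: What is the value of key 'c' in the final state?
Track key 'c' through all 12 events:
  event 1 (t=6: INC a by 1): c unchanged
  event 2 (t=14: DEL c): c (absent) -> (absent)
  event 3 (t=22: INC a by 5): c unchanged
  event 4 (t=27: INC b by 1): c unchanged
  event 5 (t=37: SET c = 3): c (absent) -> 3
  event 6 (t=41: SET a = 43): c unchanged
  event 7 (t=43: DEC d by 12): c unchanged
  event 8 (t=51: DEC d by 15): c unchanged
  event 9 (t=52: DEC c by 9): c 3 -> -6
  event 10 (t=59: INC d by 11): c unchanged
  event 11 (t=61: DEC b by 15): c unchanged
  event 12 (t=65: INC a by 9): c unchanged
Final: c = -6

Answer: -6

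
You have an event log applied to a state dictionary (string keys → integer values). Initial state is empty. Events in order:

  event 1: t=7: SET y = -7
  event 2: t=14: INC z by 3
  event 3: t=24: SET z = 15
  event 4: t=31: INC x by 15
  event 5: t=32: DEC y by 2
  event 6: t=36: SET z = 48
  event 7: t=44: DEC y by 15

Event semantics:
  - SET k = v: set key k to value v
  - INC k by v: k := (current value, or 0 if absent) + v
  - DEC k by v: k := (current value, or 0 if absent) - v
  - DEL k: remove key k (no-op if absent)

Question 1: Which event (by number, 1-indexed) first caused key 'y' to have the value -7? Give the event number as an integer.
Answer: 1

Derivation:
Looking for first event where y becomes -7:
  event 1: y (absent) -> -7  <-- first match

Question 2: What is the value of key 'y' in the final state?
Answer: -24

Derivation:
Track key 'y' through all 7 events:
  event 1 (t=7: SET y = -7): y (absent) -> -7
  event 2 (t=14: INC z by 3): y unchanged
  event 3 (t=24: SET z = 15): y unchanged
  event 4 (t=31: INC x by 15): y unchanged
  event 5 (t=32: DEC y by 2): y -7 -> -9
  event 6 (t=36: SET z = 48): y unchanged
  event 7 (t=44: DEC y by 15): y -9 -> -24
Final: y = -24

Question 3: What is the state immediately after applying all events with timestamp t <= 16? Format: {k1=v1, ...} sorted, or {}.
Apply events with t <= 16 (2 events):
  after event 1 (t=7: SET y = -7): {y=-7}
  after event 2 (t=14: INC z by 3): {y=-7, z=3}

Answer: {y=-7, z=3}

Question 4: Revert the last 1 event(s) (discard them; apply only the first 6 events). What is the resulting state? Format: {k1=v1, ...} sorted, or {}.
Keep first 6 events (discard last 1):
  after event 1 (t=7: SET y = -7): {y=-7}
  after event 2 (t=14: INC z by 3): {y=-7, z=3}
  after event 3 (t=24: SET z = 15): {y=-7, z=15}
  after event 4 (t=31: INC x by 15): {x=15, y=-7, z=15}
  after event 5 (t=32: DEC y by 2): {x=15, y=-9, z=15}
  after event 6 (t=36: SET z = 48): {x=15, y=-9, z=48}

Answer: {x=15, y=-9, z=48}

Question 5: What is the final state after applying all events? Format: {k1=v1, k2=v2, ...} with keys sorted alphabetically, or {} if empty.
  after event 1 (t=7: SET y = -7): {y=-7}
  after event 2 (t=14: INC z by 3): {y=-7, z=3}
  after event 3 (t=24: SET z = 15): {y=-7, z=15}
  after event 4 (t=31: INC x by 15): {x=15, y=-7, z=15}
  after event 5 (t=32: DEC y by 2): {x=15, y=-9, z=15}
  after event 6 (t=36: SET z = 48): {x=15, y=-9, z=48}
  after event 7 (t=44: DEC y by 15): {x=15, y=-24, z=48}

Answer: {x=15, y=-24, z=48}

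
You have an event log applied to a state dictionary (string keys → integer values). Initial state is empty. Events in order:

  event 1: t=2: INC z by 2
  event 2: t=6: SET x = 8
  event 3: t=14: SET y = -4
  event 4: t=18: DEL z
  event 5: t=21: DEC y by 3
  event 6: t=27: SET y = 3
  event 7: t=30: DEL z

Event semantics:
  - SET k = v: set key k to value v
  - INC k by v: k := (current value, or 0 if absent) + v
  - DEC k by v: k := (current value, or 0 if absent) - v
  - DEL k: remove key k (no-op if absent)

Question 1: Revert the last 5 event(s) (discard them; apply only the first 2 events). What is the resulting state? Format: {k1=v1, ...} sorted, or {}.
Answer: {x=8, z=2}

Derivation:
Keep first 2 events (discard last 5):
  after event 1 (t=2: INC z by 2): {z=2}
  after event 2 (t=6: SET x = 8): {x=8, z=2}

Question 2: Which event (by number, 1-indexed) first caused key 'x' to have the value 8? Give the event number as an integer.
Looking for first event where x becomes 8:
  event 2: x (absent) -> 8  <-- first match

Answer: 2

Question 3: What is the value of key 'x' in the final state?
Track key 'x' through all 7 events:
  event 1 (t=2: INC z by 2): x unchanged
  event 2 (t=6: SET x = 8): x (absent) -> 8
  event 3 (t=14: SET y = -4): x unchanged
  event 4 (t=18: DEL z): x unchanged
  event 5 (t=21: DEC y by 3): x unchanged
  event 6 (t=27: SET y = 3): x unchanged
  event 7 (t=30: DEL z): x unchanged
Final: x = 8

Answer: 8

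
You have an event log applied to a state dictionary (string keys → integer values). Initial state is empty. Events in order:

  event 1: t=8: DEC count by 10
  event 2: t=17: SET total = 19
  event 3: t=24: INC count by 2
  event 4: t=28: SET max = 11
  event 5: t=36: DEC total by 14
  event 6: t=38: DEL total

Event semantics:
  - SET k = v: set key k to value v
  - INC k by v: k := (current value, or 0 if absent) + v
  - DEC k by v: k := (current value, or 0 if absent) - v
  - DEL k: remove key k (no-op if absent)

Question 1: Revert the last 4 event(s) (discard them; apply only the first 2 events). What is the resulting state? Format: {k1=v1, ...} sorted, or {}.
Answer: {count=-10, total=19}

Derivation:
Keep first 2 events (discard last 4):
  after event 1 (t=8: DEC count by 10): {count=-10}
  after event 2 (t=17: SET total = 19): {count=-10, total=19}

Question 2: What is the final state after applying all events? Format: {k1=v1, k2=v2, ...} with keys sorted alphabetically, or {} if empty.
  after event 1 (t=8: DEC count by 10): {count=-10}
  after event 2 (t=17: SET total = 19): {count=-10, total=19}
  after event 3 (t=24: INC count by 2): {count=-8, total=19}
  after event 4 (t=28: SET max = 11): {count=-8, max=11, total=19}
  after event 5 (t=36: DEC total by 14): {count=-8, max=11, total=5}
  after event 6 (t=38: DEL total): {count=-8, max=11}

Answer: {count=-8, max=11}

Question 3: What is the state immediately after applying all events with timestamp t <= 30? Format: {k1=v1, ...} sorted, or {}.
Answer: {count=-8, max=11, total=19}

Derivation:
Apply events with t <= 30 (4 events):
  after event 1 (t=8: DEC count by 10): {count=-10}
  after event 2 (t=17: SET total = 19): {count=-10, total=19}
  after event 3 (t=24: INC count by 2): {count=-8, total=19}
  after event 4 (t=28: SET max = 11): {count=-8, max=11, total=19}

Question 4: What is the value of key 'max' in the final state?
Answer: 11

Derivation:
Track key 'max' through all 6 events:
  event 1 (t=8: DEC count by 10): max unchanged
  event 2 (t=17: SET total = 19): max unchanged
  event 3 (t=24: INC count by 2): max unchanged
  event 4 (t=28: SET max = 11): max (absent) -> 11
  event 5 (t=36: DEC total by 14): max unchanged
  event 6 (t=38: DEL total): max unchanged
Final: max = 11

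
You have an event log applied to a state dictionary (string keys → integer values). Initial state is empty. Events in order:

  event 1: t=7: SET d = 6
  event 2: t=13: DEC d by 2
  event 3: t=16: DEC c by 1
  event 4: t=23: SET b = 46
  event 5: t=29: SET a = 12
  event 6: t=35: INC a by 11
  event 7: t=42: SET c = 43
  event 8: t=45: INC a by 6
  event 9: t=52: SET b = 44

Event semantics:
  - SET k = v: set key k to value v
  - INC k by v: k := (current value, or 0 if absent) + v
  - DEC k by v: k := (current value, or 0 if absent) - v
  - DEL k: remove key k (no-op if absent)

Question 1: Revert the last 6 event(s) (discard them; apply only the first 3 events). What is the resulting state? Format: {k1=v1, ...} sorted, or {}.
Keep first 3 events (discard last 6):
  after event 1 (t=7: SET d = 6): {d=6}
  after event 2 (t=13: DEC d by 2): {d=4}
  after event 3 (t=16: DEC c by 1): {c=-1, d=4}

Answer: {c=-1, d=4}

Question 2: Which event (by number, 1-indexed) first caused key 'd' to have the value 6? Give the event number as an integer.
Looking for first event where d becomes 6:
  event 1: d (absent) -> 6  <-- first match

Answer: 1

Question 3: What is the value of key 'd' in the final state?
Answer: 4

Derivation:
Track key 'd' through all 9 events:
  event 1 (t=7: SET d = 6): d (absent) -> 6
  event 2 (t=13: DEC d by 2): d 6 -> 4
  event 3 (t=16: DEC c by 1): d unchanged
  event 4 (t=23: SET b = 46): d unchanged
  event 5 (t=29: SET a = 12): d unchanged
  event 6 (t=35: INC a by 11): d unchanged
  event 7 (t=42: SET c = 43): d unchanged
  event 8 (t=45: INC a by 6): d unchanged
  event 9 (t=52: SET b = 44): d unchanged
Final: d = 4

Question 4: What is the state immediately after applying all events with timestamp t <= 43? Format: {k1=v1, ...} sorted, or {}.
Answer: {a=23, b=46, c=43, d=4}

Derivation:
Apply events with t <= 43 (7 events):
  after event 1 (t=7: SET d = 6): {d=6}
  after event 2 (t=13: DEC d by 2): {d=4}
  after event 3 (t=16: DEC c by 1): {c=-1, d=4}
  after event 4 (t=23: SET b = 46): {b=46, c=-1, d=4}
  after event 5 (t=29: SET a = 12): {a=12, b=46, c=-1, d=4}
  after event 6 (t=35: INC a by 11): {a=23, b=46, c=-1, d=4}
  after event 7 (t=42: SET c = 43): {a=23, b=46, c=43, d=4}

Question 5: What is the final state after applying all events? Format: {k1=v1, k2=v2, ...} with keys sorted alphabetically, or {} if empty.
Answer: {a=29, b=44, c=43, d=4}

Derivation:
  after event 1 (t=7: SET d = 6): {d=6}
  after event 2 (t=13: DEC d by 2): {d=4}
  after event 3 (t=16: DEC c by 1): {c=-1, d=4}
  after event 4 (t=23: SET b = 46): {b=46, c=-1, d=4}
  after event 5 (t=29: SET a = 12): {a=12, b=46, c=-1, d=4}
  after event 6 (t=35: INC a by 11): {a=23, b=46, c=-1, d=4}
  after event 7 (t=42: SET c = 43): {a=23, b=46, c=43, d=4}
  after event 8 (t=45: INC a by 6): {a=29, b=46, c=43, d=4}
  after event 9 (t=52: SET b = 44): {a=29, b=44, c=43, d=4}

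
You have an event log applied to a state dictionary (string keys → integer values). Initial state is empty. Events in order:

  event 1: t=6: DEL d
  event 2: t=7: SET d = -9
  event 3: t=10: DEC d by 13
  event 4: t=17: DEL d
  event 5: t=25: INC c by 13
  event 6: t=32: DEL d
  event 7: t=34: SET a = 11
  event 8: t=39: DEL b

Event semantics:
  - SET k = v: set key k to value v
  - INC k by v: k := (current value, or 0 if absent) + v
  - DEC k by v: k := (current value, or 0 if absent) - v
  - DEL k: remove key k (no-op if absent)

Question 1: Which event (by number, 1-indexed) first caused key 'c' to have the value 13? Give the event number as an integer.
Answer: 5

Derivation:
Looking for first event where c becomes 13:
  event 5: c (absent) -> 13  <-- first match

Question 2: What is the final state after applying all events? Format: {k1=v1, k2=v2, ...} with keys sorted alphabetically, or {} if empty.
  after event 1 (t=6: DEL d): {}
  after event 2 (t=7: SET d = -9): {d=-9}
  after event 3 (t=10: DEC d by 13): {d=-22}
  after event 4 (t=17: DEL d): {}
  after event 5 (t=25: INC c by 13): {c=13}
  after event 6 (t=32: DEL d): {c=13}
  after event 7 (t=34: SET a = 11): {a=11, c=13}
  after event 8 (t=39: DEL b): {a=11, c=13}

Answer: {a=11, c=13}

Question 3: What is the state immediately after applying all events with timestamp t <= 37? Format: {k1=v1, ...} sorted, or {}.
Answer: {a=11, c=13}

Derivation:
Apply events with t <= 37 (7 events):
  after event 1 (t=6: DEL d): {}
  after event 2 (t=7: SET d = -9): {d=-9}
  after event 3 (t=10: DEC d by 13): {d=-22}
  after event 4 (t=17: DEL d): {}
  after event 5 (t=25: INC c by 13): {c=13}
  after event 6 (t=32: DEL d): {c=13}
  after event 7 (t=34: SET a = 11): {a=11, c=13}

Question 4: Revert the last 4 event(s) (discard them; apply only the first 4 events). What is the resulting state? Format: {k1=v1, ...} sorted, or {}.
Answer: {}

Derivation:
Keep first 4 events (discard last 4):
  after event 1 (t=6: DEL d): {}
  after event 2 (t=7: SET d = -9): {d=-9}
  after event 3 (t=10: DEC d by 13): {d=-22}
  after event 4 (t=17: DEL d): {}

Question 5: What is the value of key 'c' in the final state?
Track key 'c' through all 8 events:
  event 1 (t=6: DEL d): c unchanged
  event 2 (t=7: SET d = -9): c unchanged
  event 3 (t=10: DEC d by 13): c unchanged
  event 4 (t=17: DEL d): c unchanged
  event 5 (t=25: INC c by 13): c (absent) -> 13
  event 6 (t=32: DEL d): c unchanged
  event 7 (t=34: SET a = 11): c unchanged
  event 8 (t=39: DEL b): c unchanged
Final: c = 13

Answer: 13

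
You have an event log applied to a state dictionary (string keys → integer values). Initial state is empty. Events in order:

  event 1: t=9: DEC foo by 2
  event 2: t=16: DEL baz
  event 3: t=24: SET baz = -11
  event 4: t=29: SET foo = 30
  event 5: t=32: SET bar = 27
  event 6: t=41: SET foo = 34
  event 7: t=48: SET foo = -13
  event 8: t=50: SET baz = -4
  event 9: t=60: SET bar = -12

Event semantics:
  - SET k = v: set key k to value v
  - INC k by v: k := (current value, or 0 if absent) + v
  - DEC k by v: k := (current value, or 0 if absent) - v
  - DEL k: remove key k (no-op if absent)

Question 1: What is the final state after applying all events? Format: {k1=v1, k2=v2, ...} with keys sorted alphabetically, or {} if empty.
Answer: {bar=-12, baz=-4, foo=-13}

Derivation:
  after event 1 (t=9: DEC foo by 2): {foo=-2}
  after event 2 (t=16: DEL baz): {foo=-2}
  after event 3 (t=24: SET baz = -11): {baz=-11, foo=-2}
  after event 4 (t=29: SET foo = 30): {baz=-11, foo=30}
  after event 5 (t=32: SET bar = 27): {bar=27, baz=-11, foo=30}
  after event 6 (t=41: SET foo = 34): {bar=27, baz=-11, foo=34}
  after event 7 (t=48: SET foo = -13): {bar=27, baz=-11, foo=-13}
  after event 8 (t=50: SET baz = -4): {bar=27, baz=-4, foo=-13}
  after event 9 (t=60: SET bar = -12): {bar=-12, baz=-4, foo=-13}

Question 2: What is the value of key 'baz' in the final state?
Track key 'baz' through all 9 events:
  event 1 (t=9: DEC foo by 2): baz unchanged
  event 2 (t=16: DEL baz): baz (absent) -> (absent)
  event 3 (t=24: SET baz = -11): baz (absent) -> -11
  event 4 (t=29: SET foo = 30): baz unchanged
  event 5 (t=32: SET bar = 27): baz unchanged
  event 6 (t=41: SET foo = 34): baz unchanged
  event 7 (t=48: SET foo = -13): baz unchanged
  event 8 (t=50: SET baz = -4): baz -11 -> -4
  event 9 (t=60: SET bar = -12): baz unchanged
Final: baz = -4

Answer: -4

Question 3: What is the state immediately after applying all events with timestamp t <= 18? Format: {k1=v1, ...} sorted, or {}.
Apply events with t <= 18 (2 events):
  after event 1 (t=9: DEC foo by 2): {foo=-2}
  after event 2 (t=16: DEL baz): {foo=-2}

Answer: {foo=-2}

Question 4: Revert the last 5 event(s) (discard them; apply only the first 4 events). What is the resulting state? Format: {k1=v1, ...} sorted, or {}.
Keep first 4 events (discard last 5):
  after event 1 (t=9: DEC foo by 2): {foo=-2}
  after event 2 (t=16: DEL baz): {foo=-2}
  after event 3 (t=24: SET baz = -11): {baz=-11, foo=-2}
  after event 4 (t=29: SET foo = 30): {baz=-11, foo=30}

Answer: {baz=-11, foo=30}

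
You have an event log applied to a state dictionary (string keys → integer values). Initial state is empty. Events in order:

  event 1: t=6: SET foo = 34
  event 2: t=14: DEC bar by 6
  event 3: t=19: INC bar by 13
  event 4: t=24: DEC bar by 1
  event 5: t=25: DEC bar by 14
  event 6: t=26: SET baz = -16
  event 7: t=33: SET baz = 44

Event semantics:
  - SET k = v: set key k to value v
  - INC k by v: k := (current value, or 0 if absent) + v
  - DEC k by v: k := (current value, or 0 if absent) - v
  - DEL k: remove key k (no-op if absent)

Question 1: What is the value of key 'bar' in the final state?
Track key 'bar' through all 7 events:
  event 1 (t=6: SET foo = 34): bar unchanged
  event 2 (t=14: DEC bar by 6): bar (absent) -> -6
  event 3 (t=19: INC bar by 13): bar -6 -> 7
  event 4 (t=24: DEC bar by 1): bar 7 -> 6
  event 5 (t=25: DEC bar by 14): bar 6 -> -8
  event 6 (t=26: SET baz = -16): bar unchanged
  event 7 (t=33: SET baz = 44): bar unchanged
Final: bar = -8

Answer: -8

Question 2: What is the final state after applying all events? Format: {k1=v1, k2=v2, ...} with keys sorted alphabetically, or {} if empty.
Answer: {bar=-8, baz=44, foo=34}

Derivation:
  after event 1 (t=6: SET foo = 34): {foo=34}
  after event 2 (t=14: DEC bar by 6): {bar=-6, foo=34}
  after event 3 (t=19: INC bar by 13): {bar=7, foo=34}
  after event 4 (t=24: DEC bar by 1): {bar=6, foo=34}
  after event 5 (t=25: DEC bar by 14): {bar=-8, foo=34}
  after event 6 (t=26: SET baz = -16): {bar=-8, baz=-16, foo=34}
  after event 7 (t=33: SET baz = 44): {bar=-8, baz=44, foo=34}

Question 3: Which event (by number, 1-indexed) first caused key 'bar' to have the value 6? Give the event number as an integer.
Answer: 4

Derivation:
Looking for first event where bar becomes 6:
  event 2: bar = -6
  event 3: bar = 7
  event 4: bar 7 -> 6  <-- first match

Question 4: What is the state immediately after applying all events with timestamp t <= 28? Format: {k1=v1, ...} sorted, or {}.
Answer: {bar=-8, baz=-16, foo=34}

Derivation:
Apply events with t <= 28 (6 events):
  after event 1 (t=6: SET foo = 34): {foo=34}
  after event 2 (t=14: DEC bar by 6): {bar=-6, foo=34}
  after event 3 (t=19: INC bar by 13): {bar=7, foo=34}
  after event 4 (t=24: DEC bar by 1): {bar=6, foo=34}
  after event 5 (t=25: DEC bar by 14): {bar=-8, foo=34}
  after event 6 (t=26: SET baz = -16): {bar=-8, baz=-16, foo=34}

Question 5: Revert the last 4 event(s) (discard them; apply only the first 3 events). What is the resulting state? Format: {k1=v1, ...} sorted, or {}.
Answer: {bar=7, foo=34}

Derivation:
Keep first 3 events (discard last 4):
  after event 1 (t=6: SET foo = 34): {foo=34}
  after event 2 (t=14: DEC bar by 6): {bar=-6, foo=34}
  after event 3 (t=19: INC bar by 13): {bar=7, foo=34}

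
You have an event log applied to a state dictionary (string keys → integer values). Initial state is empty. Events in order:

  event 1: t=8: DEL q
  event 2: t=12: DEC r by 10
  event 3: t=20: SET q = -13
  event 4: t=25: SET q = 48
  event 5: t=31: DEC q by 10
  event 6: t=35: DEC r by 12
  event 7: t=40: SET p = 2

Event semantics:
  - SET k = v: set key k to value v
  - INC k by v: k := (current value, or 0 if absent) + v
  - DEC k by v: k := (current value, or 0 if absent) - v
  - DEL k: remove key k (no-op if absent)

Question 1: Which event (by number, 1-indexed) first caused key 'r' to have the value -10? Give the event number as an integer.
Answer: 2

Derivation:
Looking for first event where r becomes -10:
  event 2: r (absent) -> -10  <-- first match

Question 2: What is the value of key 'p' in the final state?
Answer: 2

Derivation:
Track key 'p' through all 7 events:
  event 1 (t=8: DEL q): p unchanged
  event 2 (t=12: DEC r by 10): p unchanged
  event 3 (t=20: SET q = -13): p unchanged
  event 4 (t=25: SET q = 48): p unchanged
  event 5 (t=31: DEC q by 10): p unchanged
  event 6 (t=35: DEC r by 12): p unchanged
  event 7 (t=40: SET p = 2): p (absent) -> 2
Final: p = 2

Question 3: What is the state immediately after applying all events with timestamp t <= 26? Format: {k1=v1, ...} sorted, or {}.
Answer: {q=48, r=-10}

Derivation:
Apply events with t <= 26 (4 events):
  after event 1 (t=8: DEL q): {}
  after event 2 (t=12: DEC r by 10): {r=-10}
  after event 3 (t=20: SET q = -13): {q=-13, r=-10}
  after event 4 (t=25: SET q = 48): {q=48, r=-10}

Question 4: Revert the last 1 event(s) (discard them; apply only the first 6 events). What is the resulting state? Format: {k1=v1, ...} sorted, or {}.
Keep first 6 events (discard last 1):
  after event 1 (t=8: DEL q): {}
  after event 2 (t=12: DEC r by 10): {r=-10}
  after event 3 (t=20: SET q = -13): {q=-13, r=-10}
  after event 4 (t=25: SET q = 48): {q=48, r=-10}
  after event 5 (t=31: DEC q by 10): {q=38, r=-10}
  after event 6 (t=35: DEC r by 12): {q=38, r=-22}

Answer: {q=38, r=-22}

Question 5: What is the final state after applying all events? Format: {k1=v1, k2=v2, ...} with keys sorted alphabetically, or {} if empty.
Answer: {p=2, q=38, r=-22}

Derivation:
  after event 1 (t=8: DEL q): {}
  after event 2 (t=12: DEC r by 10): {r=-10}
  after event 3 (t=20: SET q = -13): {q=-13, r=-10}
  after event 4 (t=25: SET q = 48): {q=48, r=-10}
  after event 5 (t=31: DEC q by 10): {q=38, r=-10}
  after event 6 (t=35: DEC r by 12): {q=38, r=-22}
  after event 7 (t=40: SET p = 2): {p=2, q=38, r=-22}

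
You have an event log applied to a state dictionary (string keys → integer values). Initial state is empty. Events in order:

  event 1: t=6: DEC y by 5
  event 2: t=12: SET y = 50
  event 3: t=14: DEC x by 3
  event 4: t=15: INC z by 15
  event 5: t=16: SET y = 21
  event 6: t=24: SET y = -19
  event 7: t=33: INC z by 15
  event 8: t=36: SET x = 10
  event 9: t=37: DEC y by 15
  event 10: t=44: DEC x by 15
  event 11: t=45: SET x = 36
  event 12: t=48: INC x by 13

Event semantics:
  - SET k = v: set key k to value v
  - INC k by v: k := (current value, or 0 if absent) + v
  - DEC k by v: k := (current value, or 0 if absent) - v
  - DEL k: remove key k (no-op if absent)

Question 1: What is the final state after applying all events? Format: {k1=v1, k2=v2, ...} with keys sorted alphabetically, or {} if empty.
Answer: {x=49, y=-34, z=30}

Derivation:
  after event 1 (t=6: DEC y by 5): {y=-5}
  after event 2 (t=12: SET y = 50): {y=50}
  after event 3 (t=14: DEC x by 3): {x=-3, y=50}
  after event 4 (t=15: INC z by 15): {x=-3, y=50, z=15}
  after event 5 (t=16: SET y = 21): {x=-3, y=21, z=15}
  after event 6 (t=24: SET y = -19): {x=-3, y=-19, z=15}
  after event 7 (t=33: INC z by 15): {x=-3, y=-19, z=30}
  after event 8 (t=36: SET x = 10): {x=10, y=-19, z=30}
  after event 9 (t=37: DEC y by 15): {x=10, y=-34, z=30}
  after event 10 (t=44: DEC x by 15): {x=-5, y=-34, z=30}
  after event 11 (t=45: SET x = 36): {x=36, y=-34, z=30}
  after event 12 (t=48: INC x by 13): {x=49, y=-34, z=30}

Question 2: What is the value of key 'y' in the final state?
Track key 'y' through all 12 events:
  event 1 (t=6: DEC y by 5): y (absent) -> -5
  event 2 (t=12: SET y = 50): y -5 -> 50
  event 3 (t=14: DEC x by 3): y unchanged
  event 4 (t=15: INC z by 15): y unchanged
  event 5 (t=16: SET y = 21): y 50 -> 21
  event 6 (t=24: SET y = -19): y 21 -> -19
  event 7 (t=33: INC z by 15): y unchanged
  event 8 (t=36: SET x = 10): y unchanged
  event 9 (t=37: DEC y by 15): y -19 -> -34
  event 10 (t=44: DEC x by 15): y unchanged
  event 11 (t=45: SET x = 36): y unchanged
  event 12 (t=48: INC x by 13): y unchanged
Final: y = -34

Answer: -34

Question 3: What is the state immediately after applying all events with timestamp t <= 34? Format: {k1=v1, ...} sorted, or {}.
Apply events with t <= 34 (7 events):
  after event 1 (t=6: DEC y by 5): {y=-5}
  after event 2 (t=12: SET y = 50): {y=50}
  after event 3 (t=14: DEC x by 3): {x=-3, y=50}
  after event 4 (t=15: INC z by 15): {x=-3, y=50, z=15}
  after event 5 (t=16: SET y = 21): {x=-3, y=21, z=15}
  after event 6 (t=24: SET y = -19): {x=-3, y=-19, z=15}
  after event 7 (t=33: INC z by 15): {x=-3, y=-19, z=30}

Answer: {x=-3, y=-19, z=30}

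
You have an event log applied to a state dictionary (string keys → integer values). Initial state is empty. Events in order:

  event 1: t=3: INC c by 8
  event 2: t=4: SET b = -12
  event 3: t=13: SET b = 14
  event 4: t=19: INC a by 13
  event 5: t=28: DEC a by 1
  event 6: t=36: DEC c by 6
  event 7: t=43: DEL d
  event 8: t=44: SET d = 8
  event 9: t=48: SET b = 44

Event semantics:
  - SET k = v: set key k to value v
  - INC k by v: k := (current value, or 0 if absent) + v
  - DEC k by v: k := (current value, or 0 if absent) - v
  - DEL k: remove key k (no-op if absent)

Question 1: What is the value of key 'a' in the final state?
Answer: 12

Derivation:
Track key 'a' through all 9 events:
  event 1 (t=3: INC c by 8): a unchanged
  event 2 (t=4: SET b = -12): a unchanged
  event 3 (t=13: SET b = 14): a unchanged
  event 4 (t=19: INC a by 13): a (absent) -> 13
  event 5 (t=28: DEC a by 1): a 13 -> 12
  event 6 (t=36: DEC c by 6): a unchanged
  event 7 (t=43: DEL d): a unchanged
  event 8 (t=44: SET d = 8): a unchanged
  event 9 (t=48: SET b = 44): a unchanged
Final: a = 12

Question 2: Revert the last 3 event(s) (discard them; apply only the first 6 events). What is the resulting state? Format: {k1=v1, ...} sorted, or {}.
Keep first 6 events (discard last 3):
  after event 1 (t=3: INC c by 8): {c=8}
  after event 2 (t=4: SET b = -12): {b=-12, c=8}
  after event 3 (t=13: SET b = 14): {b=14, c=8}
  after event 4 (t=19: INC a by 13): {a=13, b=14, c=8}
  after event 5 (t=28: DEC a by 1): {a=12, b=14, c=8}
  after event 6 (t=36: DEC c by 6): {a=12, b=14, c=2}

Answer: {a=12, b=14, c=2}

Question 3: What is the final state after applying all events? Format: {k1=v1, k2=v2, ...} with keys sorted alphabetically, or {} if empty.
Answer: {a=12, b=44, c=2, d=8}

Derivation:
  after event 1 (t=3: INC c by 8): {c=8}
  after event 2 (t=4: SET b = -12): {b=-12, c=8}
  after event 3 (t=13: SET b = 14): {b=14, c=8}
  after event 4 (t=19: INC a by 13): {a=13, b=14, c=8}
  after event 5 (t=28: DEC a by 1): {a=12, b=14, c=8}
  after event 6 (t=36: DEC c by 6): {a=12, b=14, c=2}
  after event 7 (t=43: DEL d): {a=12, b=14, c=2}
  after event 8 (t=44: SET d = 8): {a=12, b=14, c=2, d=8}
  after event 9 (t=48: SET b = 44): {a=12, b=44, c=2, d=8}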